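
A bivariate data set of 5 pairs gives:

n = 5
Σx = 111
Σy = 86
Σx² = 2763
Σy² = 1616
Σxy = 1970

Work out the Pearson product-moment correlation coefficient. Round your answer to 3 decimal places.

0.301

r = (nΣxy − ΣxΣy) / √[(nΣx² − (Σx)²)(nΣy² − (Σy)²)]
Numerator: 5×1970 − 111×86 = 304
Denominator: √[(13815 − 12321)(8080 − 7396)] = √[1494 × 684] = 1010.8887
r = 304 / 1010.8887 ≈ 0.301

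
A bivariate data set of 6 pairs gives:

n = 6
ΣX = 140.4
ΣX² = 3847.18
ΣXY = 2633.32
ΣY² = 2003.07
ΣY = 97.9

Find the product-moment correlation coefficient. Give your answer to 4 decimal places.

0.7173

r = (nΣXY − ΣXΣY) / √[(nΣX² − (ΣX)²)(nΣY² − (ΣY)²)]
Numerator: 6×2633.32 − 140.4×97.9 = 2054.76
Denominator: √[(23083.08 − 19712.16)(12018.42 − 9584.41)] = √[3370.92 × 2434.01] = 2864.4115
r = 2054.76 / 2864.4115 ≈ 0.7173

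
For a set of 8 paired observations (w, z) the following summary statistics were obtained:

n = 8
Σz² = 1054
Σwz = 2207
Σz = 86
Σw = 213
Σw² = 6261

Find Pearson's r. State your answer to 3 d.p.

-0.299

r = (nΣwz − ΣwΣz) / √[(nΣw² − (Σw)²)(nΣz² − (Σz)²)]
Numerator: 8×2207 − 213×86 = -662
Denominator: √[(50088 − 45369)(8432 − 7396)] = √[4719 × 1036] = 2211.0821
r = -662 / 2211.0821 ≈ -0.299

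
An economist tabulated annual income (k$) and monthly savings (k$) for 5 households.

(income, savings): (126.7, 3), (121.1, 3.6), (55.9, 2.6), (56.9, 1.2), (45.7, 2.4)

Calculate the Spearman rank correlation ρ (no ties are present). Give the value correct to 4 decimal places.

0.6000

Rank income: 5, 4, 2, 3, 1
Rank savings: 4, 5, 3, 1, 2
d = rank(income) − rank(savings): 1, -1, -1, 2, -1; Σd² = 8
ρ = 1 − 6Σd² / [n(n²−1)] = 1 − 6×8 / (5×24) = 1 − 48/120 ≈ 0.6000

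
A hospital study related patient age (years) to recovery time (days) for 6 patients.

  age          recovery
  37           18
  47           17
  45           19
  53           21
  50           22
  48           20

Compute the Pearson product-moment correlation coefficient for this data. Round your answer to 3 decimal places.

0.646

n = 6, Σx = 280, Σy = 117, Σx² = 13216, Σy² = 2299, Σxy = 5493
nΣxy − ΣxΣy = 32958 − 32760 = 198
nΣx² − (Σx)² = 79296 − 78400 = 896; nΣy² − (Σy)² = 13794 − 13689 = 105
r = 198 / √(896 × 105) = 198 / 306.7246 ≈ 0.646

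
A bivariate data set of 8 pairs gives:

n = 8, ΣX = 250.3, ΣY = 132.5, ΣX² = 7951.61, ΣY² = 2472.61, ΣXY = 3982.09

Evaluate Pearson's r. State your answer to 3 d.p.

-0.894

r = (nΣXY − ΣXΣY) / √[(nΣX² − (ΣX)²)(nΣY² − (ΣY)²)]
Numerator: 8×3982.09 − 250.3×132.5 = -1308.03
Denominator: √[(63612.88 − 62650.09)(19780.88 − 17556.25)] = √[962.79 × 2224.63] = 1463.5066
r = -1308.03 / 1463.5066 ≈ -0.894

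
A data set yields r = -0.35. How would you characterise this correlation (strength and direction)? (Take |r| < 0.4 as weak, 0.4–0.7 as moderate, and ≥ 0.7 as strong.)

weak negative

r = -0.35 < 0 so the relationship is negative.
|r| = 0.35, which falls in the weak range.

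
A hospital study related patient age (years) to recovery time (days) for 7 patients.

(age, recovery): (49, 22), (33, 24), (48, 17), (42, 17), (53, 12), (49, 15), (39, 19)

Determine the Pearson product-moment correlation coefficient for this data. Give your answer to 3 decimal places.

n = 7, Σx = 313, Σy = 126, Σx² = 14289, Σy² = 2368, Σxy = 5512
nΣxy − ΣxΣy = 38584 − 39438 = -854
nΣx² − (Σx)² = 100023 − 97969 = 2054; nΣy² − (Σy)² = 16576 − 15876 = 700
r = -854 / √(2054 × 700) = -854 / 1199.0830 ≈ -0.712

-0.712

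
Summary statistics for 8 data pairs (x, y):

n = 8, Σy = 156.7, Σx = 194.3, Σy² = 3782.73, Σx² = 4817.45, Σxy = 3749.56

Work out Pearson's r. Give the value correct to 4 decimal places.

r = (nΣxy − ΣxΣy) / √[(nΣx² − (Σx)²)(nΣy² − (Σy)²)]
Numerator: 8×3749.56 − 194.3×156.7 = -450.33
Denominator: √[(38539.6 − 37752.49)(30261.84 − 24554.89)] = √[787.11 × 5706.95] = 2119.4333
r = -450.33 / 2119.4333 ≈ -0.2125

-0.2125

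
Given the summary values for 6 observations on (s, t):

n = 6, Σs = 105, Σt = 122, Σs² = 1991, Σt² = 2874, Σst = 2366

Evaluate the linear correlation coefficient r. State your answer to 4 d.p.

0.9401

r = (nΣst − ΣsΣt) / √[(nΣs² − (Σs)²)(nΣt² − (Σt)²)]
Numerator: 6×2366 − 105×122 = 1386
Denominator: √[(11946 − 11025)(17244 − 14884)] = √[921 × 2360] = 1474.2998
r = 1386 / 1474.2998 ≈ 0.9401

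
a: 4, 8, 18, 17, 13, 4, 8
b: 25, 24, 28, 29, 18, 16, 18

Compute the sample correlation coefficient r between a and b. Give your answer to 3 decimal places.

0.583

n = 7, Σa = 72, Σb = 158, Σa² = 942, Σb² = 3730, Σab = 1731
nΣab − ΣaΣb = 12117 − 11376 = 741
nΣa² − (Σa)² = 6594 − 5184 = 1410; nΣb² − (Σb)² = 26110 − 24964 = 1146
r = 741 / √(1410 × 1146) = 741 / 1271.1648 ≈ 0.583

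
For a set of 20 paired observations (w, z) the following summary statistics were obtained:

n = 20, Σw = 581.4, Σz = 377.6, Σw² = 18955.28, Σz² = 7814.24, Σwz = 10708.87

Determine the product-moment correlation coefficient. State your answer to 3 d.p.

r = (nΣwz − ΣwΣz) / √[(nΣw² − (Σw)²)(nΣz² − (Σz)²)]
Numerator: 20×10708.87 − 581.4×377.6 = -5359.24
Denominator: √[(379105.6 − 338025.96)(156284.8 − 142581.76)] = √[41079.64 × 13703.04] = 23725.8498
r = -5359.24 / 23725.8498 ≈ -0.226

-0.226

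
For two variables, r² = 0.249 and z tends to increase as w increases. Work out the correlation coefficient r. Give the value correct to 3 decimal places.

0.499

|r| = √0.249 = 0.499
The association is positive, so r = 0.499.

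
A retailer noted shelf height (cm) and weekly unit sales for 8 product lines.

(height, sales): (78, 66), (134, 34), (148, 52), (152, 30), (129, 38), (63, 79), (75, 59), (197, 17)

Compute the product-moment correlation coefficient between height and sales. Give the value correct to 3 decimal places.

n = 8, Σx = 976, Σy = 375, Σx² = 134092, Σy² = 20571, Σxy = 39613
nΣxy − ΣxΣy = 316904 − 366000 = -49096
nΣx² − (Σx)² = 1072736 − 952576 = 120160; nΣy² − (Σy)² = 164568 − 140625 = 23943
r = -49096 / √(120160 × 23943) = -49096 / 53637.5883 ≈ -0.915

-0.915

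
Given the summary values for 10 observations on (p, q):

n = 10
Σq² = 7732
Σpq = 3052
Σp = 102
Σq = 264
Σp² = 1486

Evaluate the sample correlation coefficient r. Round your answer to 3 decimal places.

0.616

r = (nΣpq − ΣpΣq) / √[(nΣp² − (Σp)²)(nΣq² − (Σq)²)]
Numerator: 10×3052 − 102×264 = 3592
Denominator: √[(14860 − 10404)(77320 − 69696)] = √[4456 × 7624] = 5828.5971
r = 3592 / 5828.5971 ≈ 0.616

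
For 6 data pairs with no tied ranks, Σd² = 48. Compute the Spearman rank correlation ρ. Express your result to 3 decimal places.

ρ = 1 − 6Σd² / [n(n²−1)] = 1 − 6×48 / (6×35)
  = 1 − 288/210 = 1 − 1.3714 ≈ -0.371

-0.371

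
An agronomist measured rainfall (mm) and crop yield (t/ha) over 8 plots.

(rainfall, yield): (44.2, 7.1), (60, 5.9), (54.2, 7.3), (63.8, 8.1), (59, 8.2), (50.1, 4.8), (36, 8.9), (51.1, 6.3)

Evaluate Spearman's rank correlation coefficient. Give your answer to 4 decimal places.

-0.0476

Rank rainfall: 2, 7, 5, 8, 6, 3, 1, 4
Rank yield: 4, 2, 5, 6, 7, 1, 8, 3
d = rank(rainfall) − rank(yield): -2, 5, 0, 2, -1, 2, -7, 1; Σd² = 88
ρ = 1 − 6Σd² / [n(n²−1)] = 1 − 6×88 / (8×63) = 1 − 528/504 ≈ -0.0476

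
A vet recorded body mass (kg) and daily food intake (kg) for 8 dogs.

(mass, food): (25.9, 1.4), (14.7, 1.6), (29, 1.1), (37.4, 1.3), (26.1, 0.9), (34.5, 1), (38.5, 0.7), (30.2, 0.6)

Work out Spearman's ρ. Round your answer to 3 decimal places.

Rank mass: 2, 1, 4, 7, 3, 6, 8, 5
Rank food: 7, 8, 5, 6, 3, 4, 2, 1
d = rank(mass) − rank(food): -5, -7, -1, 1, 0, 2, 6, 4; Σd² = 132
ρ = 1 − 6Σd² / [n(n²−1)] = 1 − 6×132 / (8×63) = 1 − 792/504 ≈ -0.571

-0.571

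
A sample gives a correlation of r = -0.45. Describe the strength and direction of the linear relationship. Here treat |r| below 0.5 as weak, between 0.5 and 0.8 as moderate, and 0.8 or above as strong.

weak negative

r = -0.45 < 0 so the relationship is negative.
|r| = 0.45, which falls in the weak range.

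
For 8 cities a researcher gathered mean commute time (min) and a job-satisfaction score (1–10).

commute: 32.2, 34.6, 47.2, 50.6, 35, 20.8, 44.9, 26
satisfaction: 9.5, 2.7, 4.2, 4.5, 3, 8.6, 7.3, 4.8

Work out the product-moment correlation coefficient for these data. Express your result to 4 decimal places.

n = 8, Σx = 291.3, Σy = 44.6, Σx² = 11371.85, Σy² = 294.72, Σxy = 1561.71
nΣxy − ΣxΣy = 12493.68 − 12991.98 = -498.3
nΣx² − (Σx)² = 90974.8 − 84855.69 = 6119.11; nΣy² − (Σy)² = 2357.76 − 1989.16 = 368.6
r = -498.3 / √(6119.11 × 368.6) = -498.3 / 1501.8335 ≈ -0.3318

-0.3318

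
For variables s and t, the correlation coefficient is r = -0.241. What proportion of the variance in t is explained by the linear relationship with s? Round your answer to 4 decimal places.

r² = (-0.241)² = 0.0581

0.0581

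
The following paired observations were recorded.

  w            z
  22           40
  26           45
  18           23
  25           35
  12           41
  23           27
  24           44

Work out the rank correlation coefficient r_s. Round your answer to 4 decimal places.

Rank w: 3, 7, 2, 6, 1, 4, 5
Rank z: 4, 7, 1, 3, 5, 2, 6
d = rank(w) − rank(z): -1, 0, 1, 3, -4, 2, -1; Σd² = 32
ρ = 1 − 6Σd² / [n(n²−1)] = 1 − 6×32 / (7×48) = 1 − 192/336 ≈ 0.4286

0.4286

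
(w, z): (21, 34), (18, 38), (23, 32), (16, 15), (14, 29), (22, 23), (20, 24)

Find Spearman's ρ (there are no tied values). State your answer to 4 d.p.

0.1429

Rank w: 5, 3, 7, 2, 1, 6, 4
Rank z: 6, 7, 5, 1, 4, 2, 3
d = rank(w) − rank(z): -1, -4, 2, 1, -3, 4, 1; Σd² = 48
ρ = 1 − 6Σd² / [n(n²−1)] = 1 − 6×48 / (7×48) = 1 − 288/336 ≈ 0.1429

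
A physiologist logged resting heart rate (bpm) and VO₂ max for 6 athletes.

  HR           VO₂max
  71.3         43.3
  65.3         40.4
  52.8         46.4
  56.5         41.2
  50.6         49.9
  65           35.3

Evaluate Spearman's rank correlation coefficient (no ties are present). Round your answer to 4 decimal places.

Rank HR: 6, 5, 2, 3, 1, 4
Rank VO₂max: 4, 2, 5, 3, 6, 1
d = rank(HR) − rank(VO₂max): 2, 3, -3, 0, -5, 3; Σd² = 56
ρ = 1 − 6Σd² / [n(n²−1)] = 1 − 6×56 / (6×35) = 1 − 336/210 ≈ -0.6000

-0.6000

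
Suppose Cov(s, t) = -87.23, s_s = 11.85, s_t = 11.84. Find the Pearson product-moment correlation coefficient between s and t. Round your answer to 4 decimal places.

-0.6217

r = Cov(s,t) / (s_s · s_t) = -87.23 / (11.85 × 11.84)
  = -87.23 / 140.3040 ≈ -0.6217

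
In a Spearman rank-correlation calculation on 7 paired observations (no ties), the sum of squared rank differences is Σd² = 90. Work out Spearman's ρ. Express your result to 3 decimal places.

ρ = 1 − 6Σd² / [n(n²−1)] = 1 − 6×90 / (7×48)
  = 1 − 540/336 = 1 − 1.6071 ≈ -0.607

-0.607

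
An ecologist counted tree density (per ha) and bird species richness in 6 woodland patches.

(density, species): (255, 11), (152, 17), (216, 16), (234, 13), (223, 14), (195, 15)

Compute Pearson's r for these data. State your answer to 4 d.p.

-0.8854

n = 6, Σx = 1275, Σy = 86, Σx² = 277295, Σy² = 1256, Σxy = 17934
nΣxy − ΣxΣy = 107604 − 109650 = -2046
nΣx² − (Σx)² = 1663770 − 1625625 = 38145; nΣy² − (Σy)² = 7536 − 7396 = 140
r = -2046 / √(38145 × 140) = -2046 / 2310.9089 ≈ -0.8854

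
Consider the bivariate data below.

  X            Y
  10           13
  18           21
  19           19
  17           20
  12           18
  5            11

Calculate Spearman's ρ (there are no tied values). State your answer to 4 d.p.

0.8286

Rank X: 2, 5, 6, 4, 3, 1
Rank Y: 2, 6, 4, 5, 3, 1
d = rank(X) − rank(Y): 0, -1, 2, -1, 0, 0; Σd² = 6
ρ = 1 − 6Σd² / [n(n²−1)] = 1 − 6×6 / (6×35) = 1 − 36/210 ≈ 0.8286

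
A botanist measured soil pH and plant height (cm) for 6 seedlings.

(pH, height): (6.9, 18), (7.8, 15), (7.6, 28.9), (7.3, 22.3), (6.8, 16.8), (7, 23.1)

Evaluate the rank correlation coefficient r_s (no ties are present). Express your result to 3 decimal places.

0.086

Rank pH: 2, 6, 5, 4, 1, 3
Rank height: 3, 1, 6, 4, 2, 5
d = rank(pH) − rank(height): -1, 5, -1, 0, -1, -2; Σd² = 32
ρ = 1 − 6Σd² / [n(n²−1)] = 1 − 6×32 / (6×35) = 1 − 192/210 ≈ 0.086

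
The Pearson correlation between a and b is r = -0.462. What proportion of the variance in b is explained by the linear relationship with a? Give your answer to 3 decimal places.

r² = (-0.462)² = 0.213

0.213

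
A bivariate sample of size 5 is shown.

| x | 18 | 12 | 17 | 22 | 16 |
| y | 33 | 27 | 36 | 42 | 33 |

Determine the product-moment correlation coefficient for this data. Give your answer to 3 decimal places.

0.954

n = 5, Σx = 85, Σy = 171, Σx² = 1497, Σy² = 5967, Σxy = 2982
nΣxy − ΣxΣy = 14910 − 14535 = 375
nΣx² − (Σx)² = 7485 − 7225 = 260; nΣy² − (Σy)² = 29835 − 29241 = 594
r = 375 / √(260 × 594) = 375 / 392.9885 ≈ 0.954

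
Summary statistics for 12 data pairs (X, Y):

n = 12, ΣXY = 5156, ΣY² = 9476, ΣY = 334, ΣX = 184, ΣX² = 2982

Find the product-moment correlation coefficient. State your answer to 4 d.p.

0.2040

r = (nΣXY − ΣXΣY) / √[(nΣX² − (ΣX)²)(nΣY² − (ΣY)²)]
Numerator: 12×5156 − 184×334 = 416
Denominator: √[(35784 − 33856)(113712 − 111556)] = √[1928 × 2156] = 2038.8153
r = 416 / 2038.8153 ≈ 0.2040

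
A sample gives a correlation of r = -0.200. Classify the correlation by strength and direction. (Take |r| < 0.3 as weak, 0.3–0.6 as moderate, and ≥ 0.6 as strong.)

r = -0.200 < 0 so the relationship is negative.
|r| = 0.200, which falls in the weak range.

weak negative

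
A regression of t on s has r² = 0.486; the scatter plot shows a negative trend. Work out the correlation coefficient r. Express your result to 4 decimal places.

|r| = √0.486 = 0.6971
The association is negative, so r = −0.6971.

-0.6971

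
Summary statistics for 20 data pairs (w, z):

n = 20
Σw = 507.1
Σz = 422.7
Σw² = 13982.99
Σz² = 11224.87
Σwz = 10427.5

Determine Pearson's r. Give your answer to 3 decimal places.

r = (nΣwz − ΣwΣz) / √[(nΣw² − (Σw)²)(nΣz² − (Σz)²)]
Numerator: 20×10427.5 − 507.1×422.7 = -5801.17
Denominator: √[(279659.8 − 257150.41)(224497.4 − 178675.29)] = √[22509.39 × 45822.11] = 32115.8488
r = -5801.17 / 32115.8488 ≈ -0.181

-0.181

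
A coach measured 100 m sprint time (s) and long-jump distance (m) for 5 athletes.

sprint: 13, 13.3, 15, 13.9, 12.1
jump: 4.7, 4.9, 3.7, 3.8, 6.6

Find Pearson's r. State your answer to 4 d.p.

n = 5, Σx = 67.3, Σy = 23.7, Σx² = 910.51, Σy² = 117.79, Σxy = 314.45
nΣxy − ΣxΣy = 1572.25 − 1595.01 = -22.76
nΣx² − (Σx)² = 4552.55 − 4529.29 = 23.26; nΣy² − (Σy)² = 588.95 − 561.69 = 27.26
r = -22.76 / √(23.26 × 27.26) = -22.76 / 25.1807 ≈ -0.9039

-0.9039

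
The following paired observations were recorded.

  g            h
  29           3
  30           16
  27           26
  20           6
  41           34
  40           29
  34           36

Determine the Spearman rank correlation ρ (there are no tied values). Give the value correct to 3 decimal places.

0.714

Rank g: 3, 4, 2, 1, 7, 6, 5
Rank h: 1, 3, 4, 2, 6, 5, 7
d = rank(g) − rank(h): 2, 1, -2, -1, 1, 1, -2; Σd² = 16
ρ = 1 − 6Σd² / [n(n²−1)] = 1 − 6×16 / (7×48) = 1 − 96/336 ≈ 0.714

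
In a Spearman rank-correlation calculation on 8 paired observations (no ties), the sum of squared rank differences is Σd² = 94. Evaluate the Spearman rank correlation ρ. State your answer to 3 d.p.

-0.119

ρ = 1 − 6Σd² / [n(n²−1)] = 1 − 6×94 / (8×63)
  = 1 − 564/504 = 1 − 1.1190 ≈ -0.119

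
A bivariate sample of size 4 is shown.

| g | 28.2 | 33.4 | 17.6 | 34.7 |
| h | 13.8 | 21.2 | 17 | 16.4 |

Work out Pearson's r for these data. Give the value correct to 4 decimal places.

n = 4, Σg = 113.9, Σh = 68.4, Σg² = 3424.65, Σh² = 1197.84, Σgh = 1965.52
nΣgh − ΣgΣh = 7862.08 − 7790.76 = 71.32
nΣg² − (Σg)² = 13698.6 − 12973.21 = 725.39; nΣh² − (Σh)² = 4791.36 − 4678.56 = 112.8
r = 71.32 / √(725.39 × 112.8) = 71.32 / 286.0489 ≈ 0.2493

0.2493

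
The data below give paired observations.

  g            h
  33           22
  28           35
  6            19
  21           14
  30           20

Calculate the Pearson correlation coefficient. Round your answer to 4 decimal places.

0.3488

n = 5, Σg = 118, Σh = 110, Σg² = 3250, Σh² = 2666, Σgh = 2714
nΣgh − ΣgΣh = 13570 − 12980 = 590
nΣg² − (Σg)² = 16250 − 13924 = 2326; nΣh² − (Σh)² = 13330 − 12100 = 1230
r = 590 / √(2326 × 1230) = 590 / 1691.4432 ≈ 0.3488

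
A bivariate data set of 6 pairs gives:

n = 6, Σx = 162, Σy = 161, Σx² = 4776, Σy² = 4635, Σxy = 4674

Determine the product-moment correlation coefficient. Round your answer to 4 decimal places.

r = (nΣxy − ΣxΣy) / √[(nΣx² − (Σx)²)(nΣy² − (Σy)²)]
Numerator: 6×4674 − 162×161 = 1962
Denominator: √[(28656 − 26244)(27810 − 25921)] = √[2412 × 1889] = 2134.5416
r = 1962 / 2134.5416 ≈ 0.9192

0.9192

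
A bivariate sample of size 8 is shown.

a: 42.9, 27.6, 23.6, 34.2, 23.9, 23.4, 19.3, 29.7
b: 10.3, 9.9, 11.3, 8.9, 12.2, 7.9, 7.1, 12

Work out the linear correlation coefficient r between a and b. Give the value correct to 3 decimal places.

n = 8, Σa = 224.6, Σb = 79.6, Σa² = 6702.12, Σb² = 816.66, Σab = 2256.04
nΣab − ΣaΣb = 18048.32 − 17878.16 = 170.16
nΣa² − (Σa)² = 53616.96 − 50445.16 = 3171.8; nΣb² − (Σb)² = 6533.28 − 6336.16 = 197.12
r = 170.16 / √(3171.8 × 197.12) = 170.16 / 790.7118 ≈ 0.215

0.215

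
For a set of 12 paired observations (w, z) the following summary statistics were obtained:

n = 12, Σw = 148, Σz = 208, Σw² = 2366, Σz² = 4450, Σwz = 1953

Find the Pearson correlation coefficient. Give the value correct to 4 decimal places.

r = (nΣwz − ΣwΣz) / √[(nΣw² − (Σw)²)(nΣz² − (Σz)²)]
Numerator: 12×1953 − 148×208 = -7348
Denominator: √[(28392 − 21904)(53400 − 43264)] = √[6488 × 10136] = 8109.4000
r = -7348 / 8109.4000 ≈ -0.9061

-0.9061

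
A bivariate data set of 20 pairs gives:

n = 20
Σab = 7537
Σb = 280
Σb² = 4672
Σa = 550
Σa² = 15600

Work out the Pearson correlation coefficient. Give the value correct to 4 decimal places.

r = (nΣab − ΣaΣb) / √[(nΣa² − (Σa)²)(nΣb² − (Σb)²)]
Numerator: 20×7537 − 550×280 = -3260
Denominator: √[(312000 − 302500)(93440 − 78400)] = √[9500 × 15040] = 11953.2422
r = -3260 / 11953.2422 ≈ -0.2727

-0.2727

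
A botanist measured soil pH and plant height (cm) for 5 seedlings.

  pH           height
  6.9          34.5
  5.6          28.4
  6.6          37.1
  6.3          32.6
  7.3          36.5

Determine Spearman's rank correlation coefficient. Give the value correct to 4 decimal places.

0.7000

Rank pH: 4, 1, 3, 2, 5
Rank height: 3, 1, 5, 2, 4
d = rank(pH) − rank(height): 1, 0, -2, 0, 1; Σd² = 6
ρ = 1 − 6Σd² / [n(n²−1)] = 1 − 6×6 / (5×24) = 1 − 36/120 ≈ 0.7000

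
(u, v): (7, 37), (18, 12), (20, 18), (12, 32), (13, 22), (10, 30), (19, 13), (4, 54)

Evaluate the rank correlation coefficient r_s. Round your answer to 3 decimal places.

Rank u: 2, 6, 8, 4, 5, 3, 7, 1
Rank v: 7, 1, 3, 6, 4, 5, 2, 8
d = rank(u) − rank(v): -5, 5, 5, -2, 1, -2, 5, -7; Σd² = 158
ρ = 1 − 6Σd² / [n(n²−1)] = 1 − 6×158 / (8×63) = 1 − 948/504 ≈ -0.881

-0.881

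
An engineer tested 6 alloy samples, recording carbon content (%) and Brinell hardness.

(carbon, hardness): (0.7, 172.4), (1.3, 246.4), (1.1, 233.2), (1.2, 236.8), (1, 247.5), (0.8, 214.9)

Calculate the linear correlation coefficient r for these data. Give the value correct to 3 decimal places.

0.832

n = 6, Σx = 6.1, Σy = 1351.2, Σx² = 6.47, Σy² = 308329.46, Σxy = 1401.1
nΣxy − ΣxΣy = 8406.6 − 8242.32 = 164.28
nΣx² − (Σx)² = 38.82 − 37.21 = 1.61; nΣy² − (Σy)² = 1849976.76 − 1825741.44 = 24235.32
r = 164.28 / √(1.61 × 24235.32) = 164.28 / 197.5319 ≈ 0.832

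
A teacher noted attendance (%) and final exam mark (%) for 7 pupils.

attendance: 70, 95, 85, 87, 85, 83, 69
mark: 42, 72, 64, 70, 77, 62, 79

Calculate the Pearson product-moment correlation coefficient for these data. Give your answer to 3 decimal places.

n = 7, Σx = 574, Σy = 466, Σx² = 47594, Σy² = 31958, Σxy = 38452
nΣxy − ΣxΣy = 269164 − 267484 = 1680
nΣx² − (Σx)² = 333158 − 329476 = 3682; nΣy² − (Σy)² = 223706 − 217156 = 6550
r = 1680 / √(3682 × 6550) = 1680 / 4910.9164 ≈ 0.342

0.342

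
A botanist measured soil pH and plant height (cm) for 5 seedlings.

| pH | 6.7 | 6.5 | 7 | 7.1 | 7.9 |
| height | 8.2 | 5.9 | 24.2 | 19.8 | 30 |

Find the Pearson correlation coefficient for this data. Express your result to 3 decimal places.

n = 5, Σx = 35.2, Σy = 88.1, Σx² = 248.96, Σy² = 1979.73, Σxy = 640.27
nΣxy − ΣxΣy = 3201.35 − 3101.12 = 100.23
nΣx² − (Σx)² = 1244.8 − 1239.04 = 5.76; nΣy² − (Σy)² = 9898.65 − 7761.61 = 2137.04
r = 100.23 / √(5.76 × 2137.04) = 100.23 / 110.9475 ≈ 0.903

0.903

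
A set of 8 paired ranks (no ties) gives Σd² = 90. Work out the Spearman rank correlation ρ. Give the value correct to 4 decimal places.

-0.0714

ρ = 1 − 6Σd² / [n(n²−1)] = 1 − 6×90 / (8×63)
  = 1 − 540/504 = 1 − 1.07143 ≈ -0.0714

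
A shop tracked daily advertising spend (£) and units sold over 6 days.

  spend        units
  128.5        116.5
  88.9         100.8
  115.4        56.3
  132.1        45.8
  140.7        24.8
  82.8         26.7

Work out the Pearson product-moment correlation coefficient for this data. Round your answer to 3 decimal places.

n = 6, Σx = 688.4, Σy = 370.9, Σx² = 81835.36, Σy² = 30328.15, Σxy = 42178.69
nΣxy − ΣxΣy = 253072.14 − 255327.56 = -2255.42
nΣx² − (Σx)² = 491012.16 − 473894.56 = 17117.6; nΣy² − (Σy)² = 181968.9 − 137566.81 = 44402.09
r = -2255.42 / √(17117.6 × 44402.09) = -2255.42 / 27569.1352 ≈ -0.082

-0.082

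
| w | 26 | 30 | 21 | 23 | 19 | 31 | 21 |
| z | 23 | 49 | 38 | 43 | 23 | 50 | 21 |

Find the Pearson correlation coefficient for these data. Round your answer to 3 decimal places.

0.694

n = 7, Σw = 171, Σz = 247, Σw² = 4309, Σz² = 9693, Σwz = 6283
nΣwz − ΣwΣz = 43981 − 42237 = 1744
nΣw² − (Σw)² = 30163 − 29241 = 922; nΣz² − (Σz)² = 67851 − 61009 = 6842
r = 1744 / √(922 × 6842) = 1744 / 2511.6377 ≈ 0.694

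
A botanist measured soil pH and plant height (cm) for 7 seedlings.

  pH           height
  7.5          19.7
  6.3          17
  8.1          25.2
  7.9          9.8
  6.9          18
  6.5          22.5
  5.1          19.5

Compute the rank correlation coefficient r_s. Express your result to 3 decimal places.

0.214

Rank pH: 5, 2, 7, 6, 4, 3, 1
Rank height: 5, 2, 7, 1, 3, 6, 4
d = rank(pH) − rank(height): 0, 0, 0, 5, 1, -3, -3; Σd² = 44
ρ = 1 − 6Σd² / [n(n²−1)] = 1 − 6×44 / (7×48) = 1 − 264/336 ≈ 0.214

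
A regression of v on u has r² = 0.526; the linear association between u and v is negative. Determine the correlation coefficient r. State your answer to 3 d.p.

-0.725

|r| = √0.526 = 0.725
The association is negative, so r = −0.725.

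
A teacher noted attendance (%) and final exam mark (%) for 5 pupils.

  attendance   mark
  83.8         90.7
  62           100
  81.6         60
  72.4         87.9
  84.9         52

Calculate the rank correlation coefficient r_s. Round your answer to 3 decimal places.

Rank attendance: 4, 1, 3, 2, 5
Rank mark: 4, 5, 2, 3, 1
d = rank(attendance) − rank(mark): 0, -4, 1, -1, 4; Σd² = 34
ρ = 1 − 6Σd² / [n(n²−1)] = 1 − 6×34 / (5×24) = 1 − 204/120 ≈ -0.700

-0.700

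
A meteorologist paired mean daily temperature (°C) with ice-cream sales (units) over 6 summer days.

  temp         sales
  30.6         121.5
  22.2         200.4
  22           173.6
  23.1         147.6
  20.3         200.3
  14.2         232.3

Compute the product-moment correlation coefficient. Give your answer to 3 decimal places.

n = 6, Σx = 132.4, Σy = 1075.7, Σx² = 3060.54, Σy² = 200928.51, Σxy = 22760.29
nΣxy − ΣxΣy = 136561.74 − 142422.68 = -5860.94
nΣx² − (Σx)² = 18363.24 − 17529.76 = 833.48; nΣy² − (Σy)² = 1205571.06 − 1157130.49 = 48440.57
r = -5860.94 / √(833.48 × 48440.57) = -5860.94 / 6354.0732 ≈ -0.922

-0.922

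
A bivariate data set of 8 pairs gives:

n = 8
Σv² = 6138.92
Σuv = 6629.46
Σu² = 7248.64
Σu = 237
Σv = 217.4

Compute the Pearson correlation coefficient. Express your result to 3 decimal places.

0.824

r = (nΣuv − ΣuΣv) / √[(nΣu² − (Σu)²)(nΣv² − (Σv)²)]
Numerator: 8×6629.46 − 237×217.4 = 1511.88
Denominator: √[(57989.12 − 56169)(49111.36 − 47262.76)] = √[1820.12 × 1848.6] = 1834.3047
r = 1511.88 / 1834.3047 ≈ 0.824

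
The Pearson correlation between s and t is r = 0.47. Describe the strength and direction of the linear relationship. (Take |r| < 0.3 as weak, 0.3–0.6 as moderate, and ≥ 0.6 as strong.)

moderate positive

r = 0.47 > 0 so the relationship is positive.
|r| = 0.47, which falls in the moderate range.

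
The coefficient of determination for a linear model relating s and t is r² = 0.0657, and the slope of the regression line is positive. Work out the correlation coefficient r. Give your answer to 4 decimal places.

|r| = √0.0657 = 0.2563
The association is positive, so r = 0.2563.

0.2563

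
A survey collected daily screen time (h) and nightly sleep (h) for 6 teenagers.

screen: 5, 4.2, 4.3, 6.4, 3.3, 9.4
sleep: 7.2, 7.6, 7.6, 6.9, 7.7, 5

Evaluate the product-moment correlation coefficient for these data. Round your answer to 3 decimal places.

-0.977

n = 6, Σx = 32.6, Σy = 42, Σx² = 201.34, Σy² = 299.26, Σxy = 217.17
nΣxy − ΣxΣy = 1303.02 − 1369.2 = -66.18
nΣx² − (Σx)² = 1208.04 − 1062.76 = 145.28; nΣy² − (Σy)² = 1795.56 − 1764 = 31.56
r = -66.18 / √(145.28 × 31.56) = -66.18 / 67.7129 ≈ -0.977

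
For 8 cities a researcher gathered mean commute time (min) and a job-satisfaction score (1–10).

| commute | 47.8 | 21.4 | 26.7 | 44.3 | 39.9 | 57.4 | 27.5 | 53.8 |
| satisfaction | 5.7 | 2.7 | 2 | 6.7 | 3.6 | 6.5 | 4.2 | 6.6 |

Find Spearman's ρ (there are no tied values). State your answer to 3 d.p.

0.786

Rank commute: 6, 1, 2, 5, 4, 8, 3, 7
Rank satisfaction: 5, 2, 1, 8, 3, 6, 4, 7
d = rank(commute) − rank(satisfaction): 1, -1, 1, -3, 1, 2, -1, 0; Σd² = 18
ρ = 1 − 6Σd² / [n(n²−1)] = 1 − 6×18 / (8×63) = 1 − 108/504 ≈ 0.786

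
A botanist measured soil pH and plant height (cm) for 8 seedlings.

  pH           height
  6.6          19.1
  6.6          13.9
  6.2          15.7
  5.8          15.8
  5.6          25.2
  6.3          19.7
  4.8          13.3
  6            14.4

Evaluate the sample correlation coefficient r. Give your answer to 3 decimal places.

n = 8, Σx = 47.9, Σy = 137.1, Σx² = 289.29, Σy² = 2461.53, Σxy = 822.25
nΣxy − ΣxΣy = 6578 − 6567.09 = 10.91
nΣx² − (Σx)² = 2314.32 − 2294.41 = 19.91; nΣy² − (Σy)² = 19692.24 − 18796.41 = 895.83
r = 10.91 / √(19.91 × 895.83) = 10.91 / 133.5514 ≈ 0.082

0.082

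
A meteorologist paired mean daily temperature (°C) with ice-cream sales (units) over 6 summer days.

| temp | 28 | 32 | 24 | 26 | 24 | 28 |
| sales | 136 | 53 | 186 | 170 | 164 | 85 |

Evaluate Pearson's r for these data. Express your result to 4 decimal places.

n = 6, Σx = 162, Σy = 794, Σx² = 4420, Σy² = 118922, Σxy = 20704
nΣxy − ΣxΣy = 124224 − 128628 = -4404
nΣx² − (Σx)² = 26520 − 26244 = 276; nΣy² − (Σy)² = 713532 − 630436 = 83096
r = -4404 / √(276 × 83096) = -4404 / 4788.9974 ≈ -0.9196

-0.9196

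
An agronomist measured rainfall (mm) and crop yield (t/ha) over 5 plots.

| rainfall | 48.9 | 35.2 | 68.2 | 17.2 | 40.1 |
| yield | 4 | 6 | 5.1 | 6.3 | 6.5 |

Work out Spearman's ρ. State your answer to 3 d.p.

-0.600

Rank rainfall: 4, 2, 5, 1, 3
Rank yield: 1, 3, 2, 4, 5
d = rank(rainfall) − rank(yield): 3, -1, 3, -3, -2; Σd² = 32
ρ = 1 − 6Σd² / [n(n²−1)] = 1 − 6×32 / (5×24) = 1 − 192/120 ≈ -0.600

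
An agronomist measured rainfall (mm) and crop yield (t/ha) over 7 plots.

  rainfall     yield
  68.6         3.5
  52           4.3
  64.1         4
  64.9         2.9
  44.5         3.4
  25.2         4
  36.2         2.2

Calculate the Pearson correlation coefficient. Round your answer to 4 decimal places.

0.0833

n = 7, Σx = 355.5, Σy = 24.3, Σx² = 19656.51, Σy² = 87.55, Σxy = 1240.05
nΣxy − ΣxΣy = 8680.35 − 8638.65 = 41.7
nΣx² − (Σx)² = 137595.57 − 126380.25 = 11215.32; nΣy² − (Σy)² = 612.85 − 590.49 = 22.36
r = 41.7 / √(11215.32 × 22.36) = 41.7 / 500.7740 ≈ 0.0833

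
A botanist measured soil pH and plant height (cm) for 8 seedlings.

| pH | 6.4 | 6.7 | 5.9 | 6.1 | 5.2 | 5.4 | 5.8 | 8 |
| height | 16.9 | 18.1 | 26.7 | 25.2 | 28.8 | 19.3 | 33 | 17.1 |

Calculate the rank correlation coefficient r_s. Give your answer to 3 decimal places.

Rank pH: 6, 7, 4, 5, 1, 2, 3, 8
Rank height: 1, 3, 6, 5, 7, 4, 8, 2
d = rank(pH) − rank(height): 5, 4, -2, 0, -6, -2, -5, 6; Σd² = 146
ρ = 1 − 6Σd² / [n(n²−1)] = 1 − 6×146 / (8×63) = 1 − 876/504 ≈ -0.738

-0.738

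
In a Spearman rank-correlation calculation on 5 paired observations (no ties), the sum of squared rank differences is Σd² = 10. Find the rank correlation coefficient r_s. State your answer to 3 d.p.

0.500

ρ = 1 − 6Σd² / [n(n²−1)] = 1 − 6×10 / (5×24)
  = 1 − 60/120 = 1 − 0.5000 ≈ 0.500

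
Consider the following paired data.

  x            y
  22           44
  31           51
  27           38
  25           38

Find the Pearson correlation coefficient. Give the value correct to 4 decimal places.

0.5176

n = 4, Σx = 105, Σy = 171, Σx² = 2799, Σy² = 7425, Σxy = 4525
nΣxy − ΣxΣy = 18100 − 17955 = 145
nΣx² − (Σx)² = 11196 − 11025 = 171; nΣy² − (Σy)² = 29700 − 29241 = 459
r = 145 / √(171 × 459) = 145 / 280.1589 ≈ 0.5176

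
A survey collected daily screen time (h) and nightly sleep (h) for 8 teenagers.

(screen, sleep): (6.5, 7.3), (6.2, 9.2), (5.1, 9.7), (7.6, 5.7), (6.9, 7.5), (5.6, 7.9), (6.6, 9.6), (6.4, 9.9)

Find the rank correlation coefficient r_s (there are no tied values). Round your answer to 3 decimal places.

Rank screen: 5, 3, 1, 8, 7, 2, 6, 4
Rank sleep: 2, 5, 7, 1, 3, 4, 6, 8
d = rank(screen) − rank(sleep): 3, -2, -6, 7, 4, -2, 0, -4; Σd² = 134
ρ = 1 − 6Σd² / [n(n²−1)] = 1 − 6×134 / (8×63) = 1 − 804/504 ≈ -0.595

-0.595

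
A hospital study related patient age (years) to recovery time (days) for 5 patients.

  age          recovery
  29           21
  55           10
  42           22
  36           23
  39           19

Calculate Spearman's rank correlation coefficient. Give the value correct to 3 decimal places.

Rank age: 1, 5, 4, 2, 3
Rank recovery: 3, 1, 4, 5, 2
d = rank(age) − rank(recovery): -2, 4, 0, -3, 1; Σd² = 30
ρ = 1 − 6Σd² / [n(n²−1)] = 1 − 6×30 / (5×24) = 1 − 180/120 ≈ -0.500

-0.500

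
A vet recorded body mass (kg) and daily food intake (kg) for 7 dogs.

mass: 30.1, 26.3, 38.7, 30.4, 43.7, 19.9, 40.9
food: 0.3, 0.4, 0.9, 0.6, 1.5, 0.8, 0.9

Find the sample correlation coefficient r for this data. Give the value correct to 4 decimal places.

n = 7, Σx = 230, Σy = 5.4, Σx² = 7998.06, Σy² = 5.12, Σxy = 190.9
nΣxy − ΣxΣy = 1336.3 − 1242 = 94.3
nΣx² − (Σx)² = 55986.42 − 52900 = 3086.42; nΣy² − (Σy)² = 35.84 − 29.16 = 6.68
r = 94.3 / √(3086.42 × 6.68) = 94.3 / 143.5872 ≈ 0.6567

0.6567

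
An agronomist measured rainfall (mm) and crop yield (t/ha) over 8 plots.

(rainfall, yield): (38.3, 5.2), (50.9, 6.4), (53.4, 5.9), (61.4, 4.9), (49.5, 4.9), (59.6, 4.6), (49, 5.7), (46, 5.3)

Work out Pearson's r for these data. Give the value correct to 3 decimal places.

-0.252

n = 8, Σx = 408.1, Σy = 42.9, Σx² = 21198.63, Σy² = 232.57, Σxy = 2180.65
nΣxy − ΣxΣy = 17445.2 − 17507.49 = -62.29
nΣx² − (Σx)² = 169589.04 − 166545.61 = 3043.43; nΣy² − (Σy)² = 1860.56 − 1840.41 = 20.15
r = -62.29 / √(3043.43 × 20.15) = -62.29 / 247.6391 ≈ -0.252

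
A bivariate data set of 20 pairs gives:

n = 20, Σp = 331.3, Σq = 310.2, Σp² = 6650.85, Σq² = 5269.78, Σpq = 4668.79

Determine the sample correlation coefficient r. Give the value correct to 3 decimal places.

r = (nΣpq − ΣpΣq) / √[(nΣp² − (Σp)²)(nΣq² − (Σq)²)]
Numerator: 20×4668.79 − 331.3×310.2 = -9393.46
Denominator: √[(133017 − 109759.69)(105395.6 − 96224.04)] = √[23257.31 × 9171.56] = 14604.9928
r = -9393.46 / 14604.9928 ≈ -0.643

-0.643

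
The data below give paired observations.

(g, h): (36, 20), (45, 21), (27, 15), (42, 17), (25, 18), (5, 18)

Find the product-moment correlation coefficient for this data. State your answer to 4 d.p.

0.3464

n = 6, Σg = 180, Σh = 109, Σg² = 6464, Σh² = 2003, Σgh = 3324
nΣgh − ΣgΣh = 19944 − 19620 = 324
nΣg² − (Σg)² = 38784 − 32400 = 6384; nΣh² − (Σh)² = 12018 − 11881 = 137
r = 324 / √(6384 × 137) = 324 / 935.2048 ≈ 0.3464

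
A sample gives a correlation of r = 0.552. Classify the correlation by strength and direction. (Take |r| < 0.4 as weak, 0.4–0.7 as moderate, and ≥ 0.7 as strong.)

r = 0.552 > 0 so the relationship is positive.
|r| = 0.552, which falls in the moderate range.

moderate positive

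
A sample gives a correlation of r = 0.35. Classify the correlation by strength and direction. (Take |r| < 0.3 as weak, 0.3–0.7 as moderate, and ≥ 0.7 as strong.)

r = 0.35 > 0 so the relationship is positive.
|r| = 0.35, which falls in the moderate range.

moderate positive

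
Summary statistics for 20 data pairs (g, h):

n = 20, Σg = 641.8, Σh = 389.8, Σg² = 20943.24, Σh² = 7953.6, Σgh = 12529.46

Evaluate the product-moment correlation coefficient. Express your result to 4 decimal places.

0.0590

r = (nΣgh − ΣgΣh) / √[(nΣg² − (Σg)²)(nΣh² − (Σh)²)]
Numerator: 20×12529.46 − 641.8×389.8 = 415.56
Denominator: √[(418864.8 − 411907.24)(159072 − 151944.04)] = √[6957.56 × 7127.96] = 7042.2446
r = 415.56 / 7042.2446 ≈ 0.0590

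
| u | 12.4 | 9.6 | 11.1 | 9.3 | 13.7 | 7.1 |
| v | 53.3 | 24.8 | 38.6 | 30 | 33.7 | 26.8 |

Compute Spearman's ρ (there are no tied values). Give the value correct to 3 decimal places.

0.657

Rank u: 5, 3, 4, 2, 6, 1
Rank v: 6, 1, 5, 3, 4, 2
d = rank(u) − rank(v): -1, 2, -1, -1, 2, -1; Σd² = 12
ρ = 1 − 6Σd² / [n(n²−1)] = 1 − 6×12 / (6×35) = 1 − 72/210 ≈ 0.657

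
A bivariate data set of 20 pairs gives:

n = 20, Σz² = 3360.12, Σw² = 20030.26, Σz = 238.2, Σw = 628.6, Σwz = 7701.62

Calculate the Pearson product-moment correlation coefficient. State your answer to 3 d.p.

r = (nΣwz − ΣwΣz) / √[(nΣw² − (Σw)²)(nΣz² − (Σz)²)]
Numerator: 20×7701.62 − 628.6×238.2 = 4299.88
Denominator: √[(400605.2 − 395137.96)(67202.4 − 56739.24)] = √[5467.24 × 10463.16] = 7563.3727
r = 4299.88 / 7563.3727 ≈ 0.569

0.569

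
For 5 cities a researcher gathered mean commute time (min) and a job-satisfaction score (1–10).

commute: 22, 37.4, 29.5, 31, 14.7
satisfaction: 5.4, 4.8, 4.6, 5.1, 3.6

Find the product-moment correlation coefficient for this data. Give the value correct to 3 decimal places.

0.517

n = 5, Σx = 134.6, Σy = 23.5, Σx² = 3930.1, Σy² = 112.33, Σxy = 645.04
nΣxy − ΣxΣy = 3225.2 − 3163.1 = 62.1
nΣx² − (Σx)² = 19650.5 − 18117.16 = 1533.34; nΣy² − (Σy)² = 561.65 − 552.25 = 9.4
r = 62.1 / √(1533.34 × 9.4) = 62.1 / 120.0558 ≈ 0.517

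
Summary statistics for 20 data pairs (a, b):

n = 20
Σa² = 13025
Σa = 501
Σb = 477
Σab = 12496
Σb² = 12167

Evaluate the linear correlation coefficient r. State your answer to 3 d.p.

r = (nΣab − ΣaΣb) / √[(nΣa² − (Σa)²)(nΣb² − (Σb)²)]
Numerator: 20×12496 − 501×477 = 10943
Denominator: √[(260500 − 251001)(243340 − 227529)] = √[9499 × 15811] = 12255.1495
r = 10943 / 12255.1495 ≈ 0.893

0.893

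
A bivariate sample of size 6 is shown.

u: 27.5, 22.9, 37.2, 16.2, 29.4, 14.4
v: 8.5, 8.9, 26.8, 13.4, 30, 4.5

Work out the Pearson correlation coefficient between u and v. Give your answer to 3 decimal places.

n = 6, Σu = 147.6, Σv = 92.1, Σu² = 3998.66, Σv² = 1969.51, Σuv = 2598.4
nΣuv − ΣuΣv = 15590.4 − 13593.96 = 1996.44
nΣu² − (Σu)² = 23991.96 − 21785.76 = 2206.2; nΣv² − (Σv)² = 11817.06 − 8482.41 = 3334.65
r = 1996.44 / √(2206.2 × 3334.65) = 1996.44 / 2712.3615 ≈ 0.736

0.736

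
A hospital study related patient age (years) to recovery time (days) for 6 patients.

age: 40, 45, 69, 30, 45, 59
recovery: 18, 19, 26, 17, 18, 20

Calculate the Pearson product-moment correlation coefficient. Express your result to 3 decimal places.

n = 6, Σx = 288, Σy = 118, Σx² = 14792, Σy² = 2374, Σxy = 5869
nΣxy − ΣxΣy = 35214 − 33984 = 1230
nΣx² − (Σx)² = 88752 − 82944 = 5808; nΣy² − (Σy)² = 14244 − 13924 = 320
r = 1230 / √(5808 × 320) = 1230 / 1363.2901 ≈ 0.902

0.902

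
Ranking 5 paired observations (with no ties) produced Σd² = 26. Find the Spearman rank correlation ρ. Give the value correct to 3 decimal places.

ρ = 1 − 6Σd² / [n(n²−1)] = 1 − 6×26 / (5×24)
  = 1 − 156/120 = 1 − 1.3000 ≈ -0.300

-0.300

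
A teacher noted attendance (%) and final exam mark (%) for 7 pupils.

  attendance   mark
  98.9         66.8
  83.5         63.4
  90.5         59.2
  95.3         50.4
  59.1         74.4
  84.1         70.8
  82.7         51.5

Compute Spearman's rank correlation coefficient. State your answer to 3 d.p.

Rank attendance: 7, 3, 5, 6, 1, 4, 2
Rank mark: 5, 4, 3, 1, 7, 6, 2
d = rank(attendance) − rank(mark): 2, -1, 2, 5, -6, -2, 0; Σd² = 74
ρ = 1 − 6Σd² / [n(n²−1)] = 1 − 6×74 / (7×48) = 1 − 444/336 ≈ -0.321

-0.321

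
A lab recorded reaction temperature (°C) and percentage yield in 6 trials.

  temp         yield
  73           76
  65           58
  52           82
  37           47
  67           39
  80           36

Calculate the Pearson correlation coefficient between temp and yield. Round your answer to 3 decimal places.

-0.171

n = 6, Σx = 374, Σy = 338, Σx² = 24516, Σy² = 20890, Σxy = 20814
nΣxy − ΣxΣy = 124884 − 126412 = -1528
nΣx² − (Σx)² = 147096 − 139876 = 7220; nΣy² − (Σy)² = 125340 − 114244 = 11096
r = -1528 / √(7220 × 11096) = -1528 / 8950.5933 ≈ -0.171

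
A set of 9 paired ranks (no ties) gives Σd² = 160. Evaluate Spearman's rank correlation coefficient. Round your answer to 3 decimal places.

-0.333

ρ = 1 − 6Σd² / [n(n²−1)] = 1 − 6×160 / (9×80)
  = 1 − 960/720 = 1 − 1.3333 ≈ -0.333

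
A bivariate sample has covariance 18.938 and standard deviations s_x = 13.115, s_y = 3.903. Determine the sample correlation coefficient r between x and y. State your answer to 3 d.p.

0.370

r = Cov(x,y) / (s_x · s_y) = 18.938 / (13.115 × 3.903)
  = 18.938 / 51.1878 ≈ 0.370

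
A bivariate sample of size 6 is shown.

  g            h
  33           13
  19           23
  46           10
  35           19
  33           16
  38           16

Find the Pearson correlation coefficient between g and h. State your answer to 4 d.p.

-0.8561

n = 6, Σg = 204, Σh = 97, Σg² = 7324, Σh² = 1671, Σgh = 3127
nΣgh − ΣgΣh = 18762 − 19788 = -1026
nΣg² − (Σg)² = 43944 − 41616 = 2328; nΣh² − (Σh)² = 10026 − 9409 = 617
r = -1026 / √(2328 × 617) = -1026 / 1198.4890 ≈ -0.8561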